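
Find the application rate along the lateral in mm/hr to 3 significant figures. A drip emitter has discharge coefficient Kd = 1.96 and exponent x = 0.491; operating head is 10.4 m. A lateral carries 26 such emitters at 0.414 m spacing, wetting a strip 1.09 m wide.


Approach: apply the emitter equation with a lateral mass balance, q = Kd*h^x; Q = n*q; rate = Q/(n*spacing*width).
Step 1 — single emitter flow (q = Kd*h^x):
  q = 1.96 * 10.4^0.491 = 6.1890 L/hr
Step 2 — total lateral flow: Q = 26 * 6.1890 = 160.91 L/hr
Step 3 — wetted area: A = 26 * 0.414 * 1.09 = 11.733 m^2
Step 4 — application rate: Q/A = 160.91/11.733 = 13.7 mm/hr
Therefore the application rate along the lateral = 13.7 mm/hr.


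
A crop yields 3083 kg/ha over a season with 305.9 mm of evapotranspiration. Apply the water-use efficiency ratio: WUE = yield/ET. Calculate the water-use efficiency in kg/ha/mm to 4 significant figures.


WUE = 3083 / 305.9 = 10.08 kg/ha/mm
Therefore the water-use efficiency = 10.08 kg/ha/mm.


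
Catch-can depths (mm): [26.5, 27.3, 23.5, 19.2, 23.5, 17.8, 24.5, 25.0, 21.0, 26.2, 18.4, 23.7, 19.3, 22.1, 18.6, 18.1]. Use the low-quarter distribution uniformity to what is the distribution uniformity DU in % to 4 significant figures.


Approach: apply the low-quarter distribution uniformity, DU = (mean of lowest quarter of readings / overall mean)*100.
sorted lowest 4 of 16: [17.8, 18.1, 18.4, 18.6] -> mean = 18.2250 mm
overall mean = 22.1687 mm
DU = (18.2250/22.1687)*100 = 82.21 %
Therefore the distribution uniformity DU = 82.21 %.


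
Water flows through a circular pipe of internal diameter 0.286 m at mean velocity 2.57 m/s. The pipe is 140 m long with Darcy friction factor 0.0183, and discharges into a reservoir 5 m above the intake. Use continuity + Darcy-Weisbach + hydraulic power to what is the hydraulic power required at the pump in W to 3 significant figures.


Approach: apply continuity + Darcy-Weisbach + hydraulic power, Q = A*v; hf = f*(L/D)*(v^2/(2g)); H = static + hf; P = rho*g*Q*H.
Step 1 — flow rate (continuity, Q = A*v):
  A = pi*(0.286/2)^2 = 0.064242 m^2
  Q = 0.064242 * 2.57 = 0.16510 m^3/s
Step 2 — friction head loss (Darcy-Weisbach):
  hf = 0.0183 * (140/0.286) * (2.57^2 / (2*9.81))
  hf = 3.0156 m
Step 3 — total head: H = 5 + 3.0156 = 8.0156 m
Step 4 — hydraulic power (P = rho*g*Q*H):
  P = 1000 * 9.81 * 0.16510 * 8.0156 = 13000 W
Therefore the hydraulic power required at the pump = 13000 W.


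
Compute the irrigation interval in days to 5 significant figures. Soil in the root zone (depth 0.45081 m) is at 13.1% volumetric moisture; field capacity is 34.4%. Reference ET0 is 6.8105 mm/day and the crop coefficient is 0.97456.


Approach: apply soil-water budget scheduling, SMD = (FC-theta)/100*depth*1000; ETc = ET0*Kc; interval = SMD/ETc.
Step 1 — soil moisture deficit:
  SMD = (34.4 - 13.1)/100 * 0.45081 * 1000 = 96.02253 mm
Step 2 — daily crop ET (ETc = ET0*Kc):
  ETc = 6.8105 * 0.97456 = 6.637241 mm/day
Step 3 — irrigation interval (SMD/ETc):
  interval = 96.02253 / 6.637241 = 14.467 days
Therefore the irrigation interval = 14.467 days.


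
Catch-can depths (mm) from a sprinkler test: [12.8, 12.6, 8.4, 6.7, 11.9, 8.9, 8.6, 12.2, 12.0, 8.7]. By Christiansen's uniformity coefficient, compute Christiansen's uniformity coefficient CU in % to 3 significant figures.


Approach: apply Christiansen's uniformity coefficient, CU = (1 - mean_abs_deviation/mean)*100.
mean = 10.280 mm
mean |d_i - mean| = 2.0200 mm
CU = (1 - 2.0200/10.280)*100 = 80.4 %
Therefore Christiansen's uniformity coefficient CU = 80.4 %.


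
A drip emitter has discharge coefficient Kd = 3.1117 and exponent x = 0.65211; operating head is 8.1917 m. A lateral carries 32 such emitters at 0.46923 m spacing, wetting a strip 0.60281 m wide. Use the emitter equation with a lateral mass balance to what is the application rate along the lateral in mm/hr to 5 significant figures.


Approach: apply the emitter equation with a lateral mass balance, q = Kd*h^x; Q = n*q; rate = Q/(n*spacing*width).
Step 1 — single emitter flow (q = Kd*h^x):
  q = 3.1117 * 8.1917^0.65211 = 12.26360 L/hr
Step 2 — total lateral flow: Q = 32 * 12.26360 = 392.4353 L/hr
Step 3 — wetted area: A = 32 * 0.46923 * 0.60281 = 9.051409 m^2
Step 4 — application rate: Q/A = 392.4353/9.051409 = 43.356 mm/hr
Therefore the application rate along the lateral = 43.356 mm/hr.


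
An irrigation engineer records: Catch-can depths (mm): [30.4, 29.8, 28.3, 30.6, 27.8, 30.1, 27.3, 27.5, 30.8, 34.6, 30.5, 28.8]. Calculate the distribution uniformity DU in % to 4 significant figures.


Approach: apply the low-quarter distribution uniformity, DU = (mean of lowest quarter of readings / overall mean)*100.
sorted lowest 3 of 12: [27.3, 27.5, 27.8] -> mean = 27.5333 mm
overall mean = 29.7083 mm
DU = (27.5333/29.7083)*100 = 92.68 %
Therefore the distribution uniformity DU = 92.68 %.


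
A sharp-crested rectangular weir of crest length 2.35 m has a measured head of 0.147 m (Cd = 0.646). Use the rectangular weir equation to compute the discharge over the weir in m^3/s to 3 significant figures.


Approach: apply the rectangular weir equation, Q = (2/3)*Cd*L*sqrt(2g)*H^1.5.
Q = (2/3)*0.646*2.35*sqrt(2*9.81)*0.147^1.5 = 0.253 m^3/s
Therefore the discharge over the weir = 0.253 m^3/s.


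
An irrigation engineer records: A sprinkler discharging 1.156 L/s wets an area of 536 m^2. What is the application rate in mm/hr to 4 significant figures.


Approach: apply the application rate relation, rate = (Q/A)*3600.
rate = (1.156 / 536) * 3600 = 7.764 mm/hr
Therefore the application rate = 7.764 mm/hr.


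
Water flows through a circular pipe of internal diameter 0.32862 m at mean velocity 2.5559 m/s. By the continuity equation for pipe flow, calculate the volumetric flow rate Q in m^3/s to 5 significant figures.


Approach: apply the continuity equation for pipe flow, Q = A * v with A = pi*(D/2)^2.
A = pi*(0.32862/2)^2 = 0.08481602 m^2
Q = 0.08481602 * 2.5559 = 0.21678 m^3/s
Therefore the volumetric flow rate Q = 0.21678 m^3/s.


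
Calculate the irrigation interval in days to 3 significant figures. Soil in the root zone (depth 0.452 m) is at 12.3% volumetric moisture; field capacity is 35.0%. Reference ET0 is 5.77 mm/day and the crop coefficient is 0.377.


Approach: apply soil-water budget scheduling, SMD = (FC-theta)/100*depth*1000; ETc = ET0*Kc; interval = SMD/ETc.
Step 1 — soil moisture deficit:
  SMD = (35.0 - 12.3)/100 * 0.452 * 1000 = 102.60 mm
Step 2 — daily crop ET (ETc = ET0*Kc):
  ETc = 5.77 * 0.377 = 2.1753 mm/day
Step 3 — irrigation interval (SMD/ETc):
  interval = 102.60 / 2.1753 = 47.2 days
Therefore the irrigation interval = 47.2 days.


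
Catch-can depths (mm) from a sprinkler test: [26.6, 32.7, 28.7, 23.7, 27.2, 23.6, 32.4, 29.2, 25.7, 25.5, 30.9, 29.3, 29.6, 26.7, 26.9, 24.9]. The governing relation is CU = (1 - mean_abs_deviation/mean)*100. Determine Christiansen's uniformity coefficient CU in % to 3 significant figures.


mean = 27.725 mm
mean |d_i - mean| = 2.3406 mm
CU = (1 - 2.3406/27.725)*100 = 91.6 %
Therefore Christiansen's uniformity coefficient CU = 91.6 %.


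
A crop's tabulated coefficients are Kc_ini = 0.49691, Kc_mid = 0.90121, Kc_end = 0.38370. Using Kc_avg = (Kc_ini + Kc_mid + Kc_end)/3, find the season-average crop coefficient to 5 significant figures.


Kc_avg = (0.49691 + 0.90121 + 0.38370)/3 = 0.59394
Therefore the season-average crop coefficient = 0.59394.


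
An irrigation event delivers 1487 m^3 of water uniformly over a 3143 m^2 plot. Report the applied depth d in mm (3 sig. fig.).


Approach: apply depth from volume over area, d = (V/A)*1000.
d = (1487 / 3143) * 1000 = 473 mm
Therefore the applied depth d = 473 mm.


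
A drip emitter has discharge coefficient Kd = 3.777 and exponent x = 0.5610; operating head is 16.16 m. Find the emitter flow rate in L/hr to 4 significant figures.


Approach: apply the emitter characteristic equation, q = Kd * h^x.
q = 3.777 * 16.16^0.5610 = 17.99 L/hr
Therefore the emitter flow rate = 17.99 L/hr.


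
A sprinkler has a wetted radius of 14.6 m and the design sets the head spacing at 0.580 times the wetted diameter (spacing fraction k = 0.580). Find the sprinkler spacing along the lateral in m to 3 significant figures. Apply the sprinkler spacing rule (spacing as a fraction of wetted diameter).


Approach: apply the sprinkler spacing rule (spacing as a fraction of wetted diameter), S = k*(2*R).
S = 0.580 * (2 * 14.6) = 16.9 m
Therefore the sprinkler spacing along the lateral = 16.9 m.


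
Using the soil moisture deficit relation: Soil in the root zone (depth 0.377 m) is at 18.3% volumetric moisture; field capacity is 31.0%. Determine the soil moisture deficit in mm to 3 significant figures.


Approach: apply the soil moisture deficit relation, SMD = (FC - theta)/100 * depth * 1000.
SMD = (31.0 - 18.3)/100 * 0.377 * 1000 = 47.9 mm
Therefore the soil moisture deficit = 47.9 mm.


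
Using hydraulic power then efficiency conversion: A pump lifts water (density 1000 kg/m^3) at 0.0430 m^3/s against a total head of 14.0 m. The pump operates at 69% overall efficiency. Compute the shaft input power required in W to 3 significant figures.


Approach: apply hydraulic power then efficiency conversion, P = rho*g*Q*H; P_in = P/eta.
Step 1 — hydraulic power (P = rho*g*Q*H):
  P = 1000 * 9.81 * 0.0430 * 14.0 = 5905.6 W
Step 2 — input power: P_in = P/eta = 5905.6 / 0.69 = 8560 W
Therefore the shaft input power required = 8560 W.


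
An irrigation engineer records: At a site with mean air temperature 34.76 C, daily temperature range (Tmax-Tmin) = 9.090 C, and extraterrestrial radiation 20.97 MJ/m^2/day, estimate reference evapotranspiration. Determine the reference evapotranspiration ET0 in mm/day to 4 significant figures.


Approach: apply the Hargreaves-Samani method, ET0 = 0.0023*(Tmean+17.8)*sqrt(Tmax-Tmin)*0.408*Ra.
ET0 = 0.0023*(34.76+17.8)*sqrt(9.090)*0.408*20.97 = 3.118 mm/day
Therefore the reference evapotranspiration ET0 = 3.118 mm/day.


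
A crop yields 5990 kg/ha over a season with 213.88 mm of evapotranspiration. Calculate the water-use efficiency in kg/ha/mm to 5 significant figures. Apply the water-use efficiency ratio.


Approach: apply the water-use efficiency ratio, WUE = yield/ET.
WUE = 5990 / 213.88 = 28.006 kg/ha/mm
Therefore the water-use efficiency = 28.006 kg/ha/mm.


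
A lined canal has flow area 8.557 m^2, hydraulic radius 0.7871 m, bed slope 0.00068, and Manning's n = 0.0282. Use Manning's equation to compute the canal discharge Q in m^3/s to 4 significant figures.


Approach: apply Manning's equation, Q = (1/n)*A*R^(2/3)*S^(1/2).
Q = (1/0.0282) * 8.557 * 0.7871^(2/3) * 0.00068^(1/2) = 6.745 m^3/s
Therefore the canal discharge Q = 6.745 m^3/s.


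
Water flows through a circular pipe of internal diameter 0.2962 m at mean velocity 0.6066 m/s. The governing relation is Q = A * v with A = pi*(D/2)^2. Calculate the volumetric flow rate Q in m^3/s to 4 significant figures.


A = pi*(0.2962/2)^2 = 0.0689065 m^2
Q = 0.0689065 * 0.6066 = 0.04180 m^3/s
Therefore the volumetric flow rate Q = 0.04180 m^3/s.


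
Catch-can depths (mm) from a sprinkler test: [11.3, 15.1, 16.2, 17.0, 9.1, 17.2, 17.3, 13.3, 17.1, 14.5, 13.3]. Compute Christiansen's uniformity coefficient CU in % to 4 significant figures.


Approach: apply Christiansen's uniformity coefficient, CU = (1 - mean_abs_deviation/mean)*100.
mean = 14.6727 mm
mean |d_i - mean| = 2.15702 mm
CU = (1 - 2.15702/14.6727)*100 = 85.30 %
Therefore Christiansen's uniformity coefficient CU = 85.30 %.


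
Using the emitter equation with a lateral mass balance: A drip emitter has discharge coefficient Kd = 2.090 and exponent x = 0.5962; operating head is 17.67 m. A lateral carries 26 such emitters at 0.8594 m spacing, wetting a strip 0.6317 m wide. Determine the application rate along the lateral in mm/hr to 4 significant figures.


Approach: apply the emitter equation with a lateral mass balance, q = Kd*h^x; Q = n*q; rate = Q/(n*spacing*width).
Step 1 — single emitter flow (q = Kd*h^x):
  q = 2.090 * 17.67^0.5962 = 11.5811 L/hr
Step 2 — total lateral flow: Q = 26 * 11.5811 = 301.108 L/hr
Step 3 — wetted area: A = 26 * 0.8594 * 0.6317 = 14.1150 m^2
Step 4 — application rate: Q/A = 301.108/14.1150 = 21.33 mm/hr
Therefore the application rate along the lateral = 21.33 mm/hr.


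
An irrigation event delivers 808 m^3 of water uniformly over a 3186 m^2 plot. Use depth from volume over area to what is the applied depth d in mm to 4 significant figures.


Approach: apply depth from volume over area, d = (V/A)*1000.
d = (808 / 3186) * 1000 = 253.6 mm
Therefore the applied depth d = 253.6 mm.


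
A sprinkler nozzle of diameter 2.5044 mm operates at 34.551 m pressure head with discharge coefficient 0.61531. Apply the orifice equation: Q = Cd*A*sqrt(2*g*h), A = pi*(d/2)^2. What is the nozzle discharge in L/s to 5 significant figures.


A = pi*(2.5044e-3/2)^2 = 4.926032e-06 m^2
Q = 0.61531 * 4.926032e-06 * sqrt(2*9.81*34.551) * 1000 = 0.078917 L/s
Therefore the nozzle discharge = 0.078917 L/s.


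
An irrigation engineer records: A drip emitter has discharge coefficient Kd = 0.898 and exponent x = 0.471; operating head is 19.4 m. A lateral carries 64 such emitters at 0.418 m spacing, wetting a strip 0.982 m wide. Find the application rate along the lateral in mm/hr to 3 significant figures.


Approach: apply the emitter equation with a lateral mass balance, q = Kd*h^x; Q = n*q; rate = Q/(n*spacing*width).
Step 1 — single emitter flow (q = Kd*h^x):
  q = 0.898 * 19.4^0.471 = 3.6294 L/hr
Step 2 — total lateral flow: Q = 64 * 3.6294 = 232.28 L/hr
Step 3 — wetted area: A = 64 * 0.418 * 0.982 = 26.270 m^2
Step 4 — application rate: Q/A = 232.28/26.270 = 8.84 mm/hr
Therefore the application rate along the lateral = 8.84 mm/hr.


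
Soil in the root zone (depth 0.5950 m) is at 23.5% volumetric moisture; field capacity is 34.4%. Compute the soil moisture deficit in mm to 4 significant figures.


Approach: apply the soil moisture deficit relation, SMD = (FC - theta)/100 * depth * 1000.
SMD = (34.4 - 23.5)/100 * 0.5950 * 1000 = 64.85 mm
Therefore the soil moisture deficit = 64.85 mm.


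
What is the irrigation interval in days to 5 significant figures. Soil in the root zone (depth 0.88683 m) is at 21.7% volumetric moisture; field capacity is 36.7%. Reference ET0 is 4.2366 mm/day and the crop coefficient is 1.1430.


Approach: apply soil-water budget scheduling, SMD = (FC-theta)/100*depth*1000; ETc = ET0*Kc; interval = SMD/ETc.
Step 1 — soil moisture deficit:
  SMD = (36.7 - 21.7)/100 * 0.88683 * 1000 = 133.0245 mm
Step 2 — daily crop ET (ETc = ET0*Kc):
  ETc = 4.2366 * 1.1430 = 4.842434 mm/day
Step 3 — irrigation interval (SMD/ETc):
  interval = 133.0245 / 4.842434 = 27.471 days
Therefore the irrigation interval = 27.471 days.


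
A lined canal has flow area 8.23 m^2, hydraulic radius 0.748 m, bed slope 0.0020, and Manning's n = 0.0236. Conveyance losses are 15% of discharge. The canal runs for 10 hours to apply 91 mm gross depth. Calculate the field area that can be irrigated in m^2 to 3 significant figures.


Approach: apply Manning's equation with a conveyance and depth budget, Q = (1/n)*A*R^(2/3)*S^(1/2); Q_field = Q*(1-loss); Area = Q_field*t/(d/1000).
Step 1 — canal discharge (Manning's equation):
  Q = (1/0.0236) * 8.23 * 0.748^(2/3) * 0.0020^(1/2) = 12.851 m^3/s
Step 2 — delivered flow: Q_field = 12.851*(1 - 15/100) = 10.923 m^3/s
Step 3 — volume delivered: V = 10.923 * 10*3600 = 393240 m^3
Step 4 — area served: A = V / (depth/1000) = 393240 / 0.091 = 4320000 m^2
Therefore the field area that can be irrigated = 4320000 m^2.


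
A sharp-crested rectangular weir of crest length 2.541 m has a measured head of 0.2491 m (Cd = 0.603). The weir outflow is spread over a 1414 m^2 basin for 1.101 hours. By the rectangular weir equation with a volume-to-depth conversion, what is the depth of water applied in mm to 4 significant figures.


Approach: apply the rectangular weir equation with a volume-to-depth conversion, Q = (2/3)*Cd*L*sqrt(2g)*H^1.5; d = Q*t/A * 1000.
Step 1 — weir discharge:
  Q = (2/3)*0.603*2.541*sqrt(2*9.81)*0.2491^1.5 = 0.562524 m^3/s
Step 2 — volume: V = 0.562524 * 1.101*3600 = 2229.62 m^3
Step 3 — depth: d = V/A * 1000 = 2229.62/1414 * 1000 = 1577 mm
Therefore the depth of water applied = 1577 mm.


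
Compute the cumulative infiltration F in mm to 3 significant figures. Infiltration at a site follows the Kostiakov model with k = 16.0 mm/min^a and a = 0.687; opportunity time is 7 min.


Approach: apply the Kostiakov infiltration equation, F = k*t^a.
F = 16.0 * 7^0.687 = 60.9 mm
Therefore the cumulative infiltration F = 60.9 mm.


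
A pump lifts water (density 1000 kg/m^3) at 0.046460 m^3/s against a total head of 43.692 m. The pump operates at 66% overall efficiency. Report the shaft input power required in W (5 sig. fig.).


Approach: apply hydraulic power then efficiency conversion, P = rho*g*Q*H; P_in = P/eta.
Step 1 — hydraulic power (P = rho*g*Q*H):
  P = 1000 * 9.81 * 0.046460 * 43.692 = 19913.62 W
Step 2 — input power: P_in = P/eta = 19913.62 / 0.66 = 30172 W
Therefore the shaft input power required = 30172 W.


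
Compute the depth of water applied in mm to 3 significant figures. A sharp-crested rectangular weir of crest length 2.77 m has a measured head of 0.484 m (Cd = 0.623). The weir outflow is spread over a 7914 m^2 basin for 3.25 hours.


Approach: apply the rectangular weir equation with a volume-to-depth conversion, Q = (2/3)*Cd*L*sqrt(2g)*H^1.5; d = Q*t/A * 1000.
Step 1 — weir discharge:
  Q = (2/3)*0.623*2.77*sqrt(2*9.81)*0.484^1.5 = 1.7159 m^3/s
Step 2 — volume: V = 1.7159 * 3.25*3600 = 20076 m^3
Step 3 — depth: d = V/A * 1000 = 20076/7914 * 1000 = 2540 mm
Therefore the depth of water applied = 2540 mm.


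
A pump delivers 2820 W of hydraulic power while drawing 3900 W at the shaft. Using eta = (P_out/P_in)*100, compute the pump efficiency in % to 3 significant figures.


eta = (2820 / 3900) * 100 = 72.3 %
Therefore the pump efficiency = 72.3 %.


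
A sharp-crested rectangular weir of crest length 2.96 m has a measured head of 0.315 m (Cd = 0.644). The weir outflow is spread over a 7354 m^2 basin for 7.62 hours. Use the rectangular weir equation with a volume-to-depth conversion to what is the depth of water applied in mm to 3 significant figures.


Approach: apply the rectangular weir equation with a volume-to-depth conversion, Q = (2/3)*Cd*L*sqrt(2g)*H^1.5; d = Q*t/A * 1000.
Step 1 — weir discharge:
  Q = (2/3)*0.644*2.96*sqrt(2*9.81)*0.315^1.5 = 0.99518 m^3/s
Step 2 — volume: V = 0.99518 * 7.62*3600 = 27300 m^3
Step 3 — depth: d = V/A * 1000 = 27300/7354 * 1000 = 3710 mm
Therefore the depth of water applied = 3710 mm.


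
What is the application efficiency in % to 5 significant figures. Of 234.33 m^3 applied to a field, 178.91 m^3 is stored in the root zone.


Approach: apply the application efficiency ratio, Ea = (stored/applied)*100.
Ea = (178.91/234.33)*100 = 76.350 %
Therefore the application efficiency = 76.350 %.


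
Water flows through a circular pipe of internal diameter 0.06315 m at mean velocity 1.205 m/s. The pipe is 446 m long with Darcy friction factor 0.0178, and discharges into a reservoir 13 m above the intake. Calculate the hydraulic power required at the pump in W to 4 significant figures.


Approach: apply continuity + Darcy-Weisbach + hydraulic power, Q = A*v; hf = f*(L/D)*(v^2/(2g)); H = static + hf; P = rho*g*Q*H.
Step 1 — flow rate (continuity, Q = A*v):
  A = pi*(0.06315/2)^2 = 0.00313211 m^2
  Q = 0.00313211 * 1.205 = 0.00377419 m^3/s
Step 2 — friction head loss (Darcy-Weisbach):
  hf = 0.0178 * (446/0.06315) * (1.205^2 / (2*9.81))
  hf = 9.30372 m
Step 3 — total head: H = 13 + 9.30372 = 22.3037 m
Step 4 — hydraulic power (P = rho*g*Q*H):
  P = 1000 * 9.81 * 0.00377419 * 22.3037 = 825.8 W
Therefore the hydraulic power required at the pump = 825.8 W.


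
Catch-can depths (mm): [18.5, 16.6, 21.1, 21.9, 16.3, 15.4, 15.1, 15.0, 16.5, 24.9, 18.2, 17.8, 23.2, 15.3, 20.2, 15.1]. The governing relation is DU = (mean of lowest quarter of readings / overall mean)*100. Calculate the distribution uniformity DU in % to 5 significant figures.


sorted lowest 4 of 16: [15.0, 15.1, 15.1, 15.3] -> mean = 15.12500 mm
overall mean = 18.19375 mm
DU = (15.12500/18.19375)*100 = 83.133 %
Therefore the distribution uniformity DU = 83.133 %.


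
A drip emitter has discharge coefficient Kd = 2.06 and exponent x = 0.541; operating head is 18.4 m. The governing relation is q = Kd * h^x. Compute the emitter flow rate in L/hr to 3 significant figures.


q = 2.06 * 18.4^0.541 = 9.96 L/hr
Therefore the emitter flow rate = 9.96 L/hr.


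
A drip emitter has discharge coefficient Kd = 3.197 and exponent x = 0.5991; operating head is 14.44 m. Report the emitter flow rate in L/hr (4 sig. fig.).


Approach: apply the emitter characteristic equation, q = Kd * h^x.
q = 3.197 * 14.44^0.5991 = 15.83 L/hr
Therefore the emitter flow rate = 15.83 L/hr.


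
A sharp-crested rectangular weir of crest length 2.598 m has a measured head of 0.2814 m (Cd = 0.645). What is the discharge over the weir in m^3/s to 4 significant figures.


Approach: apply the rectangular weir equation, Q = (2/3)*Cd*L*sqrt(2g)*H^1.5.
Q = (2/3)*0.645*2.598*sqrt(2*9.81)*0.2814^1.5 = 0.7387 m^3/s
Therefore the discharge over the weir = 0.7387 m^3/s.


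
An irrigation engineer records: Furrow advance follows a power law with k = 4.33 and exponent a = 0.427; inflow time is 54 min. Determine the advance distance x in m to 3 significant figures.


Approach: apply the power-law advance function, x = k*t^a.
x = 4.33 * 54^0.427 = 23.8 m
Therefore the advance distance x = 23.8 m.


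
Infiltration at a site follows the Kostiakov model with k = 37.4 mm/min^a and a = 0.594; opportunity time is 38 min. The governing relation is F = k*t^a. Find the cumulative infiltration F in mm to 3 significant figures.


F = 37.4 * 38^0.594 = 325 mm
Therefore the cumulative infiltration F = 325 mm.


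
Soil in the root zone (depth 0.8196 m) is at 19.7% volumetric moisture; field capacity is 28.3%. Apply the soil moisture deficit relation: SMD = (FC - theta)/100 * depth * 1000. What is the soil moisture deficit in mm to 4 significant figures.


SMD = (28.3 - 19.7)/100 * 0.8196 * 1000 = 70.49 mm
Therefore the soil moisture deficit = 70.49 mm.


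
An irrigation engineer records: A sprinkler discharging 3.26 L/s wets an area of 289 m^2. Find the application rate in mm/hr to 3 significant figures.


Approach: apply the application rate relation, rate = (Q/A)*3600.
rate = (3.26 / 289) * 3600 = 40.6 mm/hr
Therefore the application rate = 40.6 mm/hr.


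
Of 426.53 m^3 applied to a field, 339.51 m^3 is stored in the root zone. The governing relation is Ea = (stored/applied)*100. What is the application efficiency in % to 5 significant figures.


Ea = (339.51/426.53)*100 = 79.598 %
Therefore the application efficiency = 79.598 %.


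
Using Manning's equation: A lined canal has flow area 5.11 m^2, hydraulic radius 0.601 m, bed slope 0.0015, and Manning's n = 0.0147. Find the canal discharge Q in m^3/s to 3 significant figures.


Approach: apply Manning's equation, Q = (1/n)*A*R^(2/3)*S^(1/2).
Q = (1/0.0147) * 5.11 * 0.601^(2/3) * 0.0015^(1/2) = 9.59 m^3/s
Therefore the canal discharge Q = 9.59 m^3/s.


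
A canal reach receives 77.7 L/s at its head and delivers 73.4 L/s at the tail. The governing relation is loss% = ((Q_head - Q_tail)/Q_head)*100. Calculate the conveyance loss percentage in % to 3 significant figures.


loss = ((77.7 - 73.4)/77.7)*100 = 5.53 %
Therefore the conveyance loss percentage = 5.53 %.


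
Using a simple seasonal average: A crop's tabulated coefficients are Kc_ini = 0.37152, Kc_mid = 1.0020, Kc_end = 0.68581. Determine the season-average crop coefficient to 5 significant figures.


Approach: apply a simple seasonal average, Kc_avg = (Kc_ini + Kc_mid + Kc_end)/3.
Kc_avg = (0.37152 + 1.0020 + 0.68581)/3 = 0.68644
Therefore the season-average crop coefficient = 0.68644.


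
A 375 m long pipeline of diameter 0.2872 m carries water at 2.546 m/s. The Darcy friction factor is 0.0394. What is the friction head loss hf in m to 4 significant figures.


Approach: apply the Darcy-Weisbach equation, hf = f*(L/D)*(v^2/(2g)).
hf = 0.0394 * (375/0.2872) * (2.546^2 / (2*9.81))
hf = 17.00 m
Therefore the friction head loss hf = 17.00 m.


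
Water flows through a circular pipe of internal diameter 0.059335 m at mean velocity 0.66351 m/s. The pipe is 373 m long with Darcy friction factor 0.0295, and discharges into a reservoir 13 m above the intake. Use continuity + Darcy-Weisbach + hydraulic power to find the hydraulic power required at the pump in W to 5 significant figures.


Approach: apply continuity + Darcy-Weisbach + hydraulic power, Q = A*v; hf = f*(L/D)*(v^2/(2g)); H = static + hf; P = rho*g*Q*H.
Step 1 — flow rate (continuity, Q = A*v):
  A = pi*(0.059335/2)^2 = 0.002765106 m^2
  Q = 0.002765106 * 0.66351 = 0.001834675 m^3/s
Step 2 — friction head loss (Darcy-Weisbach):
  hf = 0.0295 * (373/0.059335) * (0.66351^2 / (2*9.81))
  hf = 4.161174 m
Step 3 — total head: H = 13 + 4.161174 = 17.16117 m
Step 4 — hydraulic power (P = rho*g*Q*H):
  P = 1000 * 9.81 * 0.001834675 * 17.16117 = 308.87 W
Therefore the hydraulic power required at the pump = 308.87 W.


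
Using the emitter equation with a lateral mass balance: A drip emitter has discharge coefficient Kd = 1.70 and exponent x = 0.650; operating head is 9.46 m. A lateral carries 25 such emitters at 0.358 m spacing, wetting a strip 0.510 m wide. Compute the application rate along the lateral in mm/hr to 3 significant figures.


Approach: apply the emitter equation with a lateral mass balance, q = Kd*h^x; Q = n*q; rate = Q/(n*spacing*width).
Step 1 — single emitter flow (q = Kd*h^x):
  q = 1.70 * 9.46^0.650 = 7.3245 L/hr
Step 2 — total lateral flow: Q = 25 * 7.3245 = 183.11 L/hr
Step 3 — wetted area: A = 25 * 0.358 * 0.510 = 4.5645 m^2
Step 4 — application rate: Q/A = 183.11/4.5645 = 40.1 mm/hr
Therefore the application rate along the lateral = 40.1 mm/hr.


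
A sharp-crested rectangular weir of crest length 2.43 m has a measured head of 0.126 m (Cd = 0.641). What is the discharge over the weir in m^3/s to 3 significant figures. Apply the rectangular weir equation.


Approach: apply the rectangular weir equation, Q = (2/3)*Cd*L*sqrt(2g)*H^1.5.
Q = (2/3)*0.641*2.43*sqrt(2*9.81)*0.126^1.5 = 0.206 m^3/s
Therefore the discharge over the weir = 0.206 m^3/s.


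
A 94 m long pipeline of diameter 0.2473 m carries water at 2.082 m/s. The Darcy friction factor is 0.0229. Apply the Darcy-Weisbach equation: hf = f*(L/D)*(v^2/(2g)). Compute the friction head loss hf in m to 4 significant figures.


hf = 0.0229 * (94/0.2473) * (2.082^2 / (2*9.81))
hf = 1.923 m
Therefore the friction head loss hf = 1.923 m.


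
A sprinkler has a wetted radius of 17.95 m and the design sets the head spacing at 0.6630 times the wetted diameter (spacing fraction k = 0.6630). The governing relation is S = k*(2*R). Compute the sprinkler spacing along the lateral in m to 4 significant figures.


S = 0.6630 * (2 * 17.95) = 23.80 m
Therefore the sprinkler spacing along the lateral = 23.80 m.


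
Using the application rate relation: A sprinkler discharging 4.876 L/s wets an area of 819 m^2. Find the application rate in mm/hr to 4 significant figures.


Approach: apply the application rate relation, rate = (Q/A)*3600.
rate = (4.876 / 819) * 3600 = 21.43 mm/hr
Therefore the application rate = 21.43 mm/hr.


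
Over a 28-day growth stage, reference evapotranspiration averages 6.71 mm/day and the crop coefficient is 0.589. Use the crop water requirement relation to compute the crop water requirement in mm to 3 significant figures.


Approach: apply the crop water requirement relation, CWR = ET0 * Kc * days.
CWR = 6.71 * 0.589 * 28 = 111 mm
Therefore the crop water requirement = 111 mm.


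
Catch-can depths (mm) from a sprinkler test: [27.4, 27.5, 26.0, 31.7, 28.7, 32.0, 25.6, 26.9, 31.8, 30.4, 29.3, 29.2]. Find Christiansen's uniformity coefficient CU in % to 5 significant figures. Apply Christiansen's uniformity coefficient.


Approach: apply Christiansen's uniformity coefficient, CU = (1 - mean_abs_deviation/mean)*100.
mean = 28.87500 mm
mean |d_i - mean| = 1.858333 mm
CU = (1 - 1.858333/28.87500)*100 = 93.564 %
Therefore Christiansen's uniformity coefficient CU = 93.564 %.


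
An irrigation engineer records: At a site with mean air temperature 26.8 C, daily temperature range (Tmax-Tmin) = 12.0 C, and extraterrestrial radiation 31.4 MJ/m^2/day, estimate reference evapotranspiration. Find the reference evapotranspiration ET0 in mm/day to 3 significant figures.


Approach: apply the Hargreaves-Samani method, ET0 = 0.0023*(Tmean+17.8)*sqrt(Tmax-Tmin)*0.408*Ra.
ET0 = 0.0023*(26.8+17.8)*sqrt(12.0)*0.408*31.4 = 4.55 mm/day
Therefore the reference evapotranspiration ET0 = 4.55 mm/day.


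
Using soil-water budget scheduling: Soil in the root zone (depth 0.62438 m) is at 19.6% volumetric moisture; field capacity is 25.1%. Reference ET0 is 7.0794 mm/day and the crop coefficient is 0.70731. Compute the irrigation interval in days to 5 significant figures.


Approach: apply soil-water budget scheduling, SMD = (FC-theta)/100*depth*1000; ETc = ET0*Kc; interval = SMD/ETc.
Step 1 — soil moisture deficit:
  SMD = (25.1 - 19.6)/100 * 0.62438 * 1000 = 34.34090 mm
Step 2 — daily crop ET (ETc = ET0*Kc):
  ETc = 7.0794 * 0.70731 = 5.007330 mm/day
Step 3 — irrigation interval (SMD/ETc):
  interval = 34.34090 / 5.007330 = 6.8581 days
Therefore the irrigation interval = 6.8581 days.


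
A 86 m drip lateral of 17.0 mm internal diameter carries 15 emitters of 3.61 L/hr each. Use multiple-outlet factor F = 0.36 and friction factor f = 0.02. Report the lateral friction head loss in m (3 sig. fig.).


Approach: apply Darcy-Weisbach with the multiple-outlet F-factor, Q = n*q/(3600*1000) m^3/s; v = Q/A; hf = F*f*(L/D)*(v^2/(2g)).
Q = 15*3.61/(3600*1000) = 1.5042e-05 m^3/s
A = pi*(17.0e-3/2)^2 = 2.2698e-04 m^2, so v = Q/A = 0.066269 m/s
hf = 0.36*0.02*(86/0.0170)*(0.066269^2/(2*9.81)) = 0.00815 m
Therefore the lateral friction head loss = 0.00815 m.


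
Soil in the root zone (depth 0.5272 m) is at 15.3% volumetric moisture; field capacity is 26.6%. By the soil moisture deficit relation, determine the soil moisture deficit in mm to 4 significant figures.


Approach: apply the soil moisture deficit relation, SMD = (FC - theta)/100 * depth * 1000.
SMD = (26.6 - 15.3)/100 * 0.5272 * 1000 = 59.57 mm
Therefore the soil moisture deficit = 59.57 mm.


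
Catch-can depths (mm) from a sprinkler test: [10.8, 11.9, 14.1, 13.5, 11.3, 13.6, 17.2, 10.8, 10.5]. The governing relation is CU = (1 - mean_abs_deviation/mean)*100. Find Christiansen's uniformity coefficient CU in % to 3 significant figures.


mean = 12.633 mm
mean |d_i - mean| = 1.7481 mm
CU = (1 - 1.7481/12.633)*100 = 86.2 %
Therefore Christiansen's uniformity coefficient CU = 86.2 %.


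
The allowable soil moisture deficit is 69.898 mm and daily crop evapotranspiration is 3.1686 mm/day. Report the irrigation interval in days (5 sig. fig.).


Approach: apply the irrigation interval relation, interval = SMD / ETc.
interval = 69.898 / 3.1686 = 22.060 days
Therefore the irrigation interval = 22.060 days.


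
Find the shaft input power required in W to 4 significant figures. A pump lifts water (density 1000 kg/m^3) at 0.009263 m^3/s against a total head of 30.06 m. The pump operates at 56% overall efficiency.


Approach: apply hydraulic power then efficiency conversion, P = rho*g*Q*H; P_in = P/eta.
Step 1 — hydraulic power (P = rho*g*Q*H):
  P = 1000 * 9.81 * 0.009263 * 30.06 = 2731.55 W
Step 2 — input power: P_in = P/eta = 2731.55 / 0.56 = 4878 W
Therefore the shaft input power required = 4878 W.


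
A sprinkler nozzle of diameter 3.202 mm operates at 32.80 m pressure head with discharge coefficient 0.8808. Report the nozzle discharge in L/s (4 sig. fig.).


Approach: apply the orifice equation, Q = Cd*A*sqrt(2*g*h), A = pi*(d/2)^2.
A = pi*(3.202e-3/2)^2 = 8.05253e-06 m^2
Q = 0.8808 * 8.05253e-06 * sqrt(2*9.81*32.80) * 1000 = 0.1799 L/s
Therefore the nozzle discharge = 0.1799 L/s.


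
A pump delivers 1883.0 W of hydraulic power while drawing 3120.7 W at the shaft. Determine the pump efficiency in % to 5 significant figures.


Approach: apply the efficiency ratio, eta = (P_out/P_in)*100.
eta = (1883.0 / 3120.7) * 100 = 60.339 %
Therefore the pump efficiency = 60.339 %.


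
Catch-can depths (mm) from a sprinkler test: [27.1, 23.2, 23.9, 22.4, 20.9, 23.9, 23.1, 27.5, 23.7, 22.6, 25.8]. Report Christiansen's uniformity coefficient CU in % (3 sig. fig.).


Approach: apply Christiansen's uniformity coefficient, CU = (1 - mean_abs_deviation/mean)*100.
mean = 24.009 mm
mean |d_i - mean| = 1.5223 mm
CU = (1 - 1.5223/24.009)*100 = 93.7 %
Therefore Christiansen's uniformity coefficient CU = 93.7 %.


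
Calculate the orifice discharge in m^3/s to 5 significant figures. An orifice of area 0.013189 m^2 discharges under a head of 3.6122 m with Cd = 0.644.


Approach: apply the orifice equation, Q = Cd*A*sqrt(2*g*h).
Q = 0.644 * 0.013189 * sqrt(2*9.81*3.6122) = 0.071504 m^3/s
Therefore the orifice discharge = 0.071504 m^3/s.


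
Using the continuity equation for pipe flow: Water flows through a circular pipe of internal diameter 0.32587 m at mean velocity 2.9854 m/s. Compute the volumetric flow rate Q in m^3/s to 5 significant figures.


Approach: apply the continuity equation for pipe flow, Q = A * v with A = pi*(D/2)^2.
A = pi*(0.32587/2)^2 = 0.08340242 m^2
Q = 0.08340242 * 2.9854 = 0.24899 m^3/s
Therefore the volumetric flow rate Q = 0.24899 m^3/s.


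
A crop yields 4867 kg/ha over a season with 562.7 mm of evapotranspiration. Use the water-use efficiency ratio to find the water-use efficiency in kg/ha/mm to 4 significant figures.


Approach: apply the water-use efficiency ratio, WUE = yield/ET.
WUE = 4867 / 562.7 = 8.649 kg/ha/mm
Therefore the water-use efficiency = 8.649 kg/ha/mm.


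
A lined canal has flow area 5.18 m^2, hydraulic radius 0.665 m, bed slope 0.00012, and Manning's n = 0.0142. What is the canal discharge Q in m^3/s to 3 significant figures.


Approach: apply Manning's equation, Q = (1/n)*A*R^(2/3)*S^(1/2).
Q = (1/0.0142) * 5.18 * 0.665^(2/3) * 0.00012^(1/2) = 3.04 m^3/s
Therefore the canal discharge Q = 3.04 m^3/s.


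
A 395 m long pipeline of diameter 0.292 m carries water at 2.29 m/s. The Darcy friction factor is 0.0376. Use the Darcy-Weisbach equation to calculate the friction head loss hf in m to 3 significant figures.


Approach: apply the Darcy-Weisbach equation, hf = f*(L/D)*(v^2/(2g)).
hf = 0.0376 * (395/0.292) * (2.29^2 / (2*9.81))
hf = 13.6 m
Therefore the friction head loss hf = 13.6 m.


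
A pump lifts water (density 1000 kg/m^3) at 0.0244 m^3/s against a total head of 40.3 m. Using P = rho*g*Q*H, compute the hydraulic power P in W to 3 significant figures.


P = 1000 * 9.81 * 0.0244 * 40.3 = 9650 W
Therefore the hydraulic power P = 9650 W.


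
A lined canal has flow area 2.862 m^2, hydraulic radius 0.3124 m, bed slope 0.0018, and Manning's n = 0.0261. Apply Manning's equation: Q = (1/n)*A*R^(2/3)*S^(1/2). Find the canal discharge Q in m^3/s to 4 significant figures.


Q = (1/0.0261) * 2.862 * 0.3124^(2/3) * 0.0018^(1/2) = 2.142 m^3/s
Therefore the canal discharge Q = 2.142 m^3/s.


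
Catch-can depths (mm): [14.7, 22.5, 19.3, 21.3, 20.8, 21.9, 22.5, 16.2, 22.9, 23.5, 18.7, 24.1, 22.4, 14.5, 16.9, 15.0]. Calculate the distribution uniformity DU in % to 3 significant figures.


Approach: apply the low-quarter distribution uniformity, DU = (mean of lowest quarter of readings / overall mean)*100.
sorted lowest 4 of 16: [14.5, 14.7, 15.0, 16.2] -> mean = 15.100 mm
overall mean = 19.825 mm
DU = (15.100/19.825)*100 = 76.2 %
Therefore the distribution uniformity DU = 76.2 %.


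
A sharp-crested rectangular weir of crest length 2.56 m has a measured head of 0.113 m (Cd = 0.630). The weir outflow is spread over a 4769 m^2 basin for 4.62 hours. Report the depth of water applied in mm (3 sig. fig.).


Approach: apply the rectangular weir equation with a volume-to-depth conversion, Q = (2/3)*Cd*L*sqrt(2g)*H^1.5; d = Q*t/A * 1000.
Step 1 — weir discharge:
  Q = (2/3)*0.630*2.56*sqrt(2*9.81)*0.113^1.5 = 0.18091 m^3/s
Step 2 — volume: V = 0.18091 * 4.62*3600 = 3008.9 m^3
Step 3 — depth: d = V/A * 1000 = 3008.9/4769 * 1000 = 631 mm
Therefore the depth of water applied = 631 mm.


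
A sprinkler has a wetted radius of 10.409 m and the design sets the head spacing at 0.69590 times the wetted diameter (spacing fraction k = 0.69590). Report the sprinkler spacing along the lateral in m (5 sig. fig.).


Approach: apply the sprinkler spacing rule (spacing as a fraction of wetted diameter), S = k*(2*R).
S = 0.69590 * (2 * 10.409) = 14.487 m
Therefore the sprinkler spacing along the lateral = 14.487 m.


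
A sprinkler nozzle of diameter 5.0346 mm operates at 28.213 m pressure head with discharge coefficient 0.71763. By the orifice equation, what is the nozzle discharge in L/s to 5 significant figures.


Approach: apply the orifice equation, Q = Cd*A*sqrt(2*g*h), A = pi*(d/2)^2.
A = pi*(5.0346e-3/2)^2 = 1.990764e-05 m^2
Q = 0.71763 * 1.990764e-05 * sqrt(2*9.81*28.213) * 1000 = 0.33612 L/s
Therefore the nozzle discharge = 0.33612 L/s.


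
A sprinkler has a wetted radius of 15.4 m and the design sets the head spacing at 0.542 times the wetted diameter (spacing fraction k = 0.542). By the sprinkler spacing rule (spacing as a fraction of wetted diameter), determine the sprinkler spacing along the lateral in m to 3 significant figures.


Approach: apply the sprinkler spacing rule (spacing as a fraction of wetted diameter), S = k*(2*R).
S = 0.542 * (2 * 15.4) = 16.7 m
Therefore the sprinkler spacing along the lateral = 16.7 m.


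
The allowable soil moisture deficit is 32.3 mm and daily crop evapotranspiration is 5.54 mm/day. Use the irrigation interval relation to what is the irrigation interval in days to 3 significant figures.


Approach: apply the irrigation interval relation, interval = SMD / ETc.
interval = 32.3 / 5.54 = 5.83 days
Therefore the irrigation interval = 5.83 days.


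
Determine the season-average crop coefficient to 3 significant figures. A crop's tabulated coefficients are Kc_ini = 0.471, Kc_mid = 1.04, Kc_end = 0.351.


Approach: apply a simple seasonal average, Kc_avg = (Kc_ini + Kc_mid + Kc_end)/3.
Kc_avg = (0.471 + 1.04 + 0.351)/3 = 0.621
Therefore the season-average crop coefficient = 0.621.


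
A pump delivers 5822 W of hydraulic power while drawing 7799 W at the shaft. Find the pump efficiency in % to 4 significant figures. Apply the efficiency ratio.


Approach: apply the efficiency ratio, eta = (P_out/P_in)*100.
eta = (5822 / 7799) * 100 = 74.65 %
Therefore the pump efficiency = 74.65 %.


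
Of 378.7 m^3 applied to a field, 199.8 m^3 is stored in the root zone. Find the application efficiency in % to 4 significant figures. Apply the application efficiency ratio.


Approach: apply the application efficiency ratio, Ea = (stored/applied)*100.
Ea = (199.8/378.7)*100 = 52.76 %
Therefore the application efficiency = 52.76 %.


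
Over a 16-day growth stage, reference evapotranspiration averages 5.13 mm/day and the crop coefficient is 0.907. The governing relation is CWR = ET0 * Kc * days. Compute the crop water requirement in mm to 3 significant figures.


CWR = 5.13 * 0.907 * 16 = 74.4 mm
Therefore the crop water requirement = 74.4 mm.


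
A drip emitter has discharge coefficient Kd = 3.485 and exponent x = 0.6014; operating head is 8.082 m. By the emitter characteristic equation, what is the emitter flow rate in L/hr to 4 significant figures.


Approach: apply the emitter characteristic equation, q = Kd * h^x.
q = 3.485 * 8.082^0.6014 = 12.25 L/hr
Therefore the emitter flow rate = 12.25 L/hr.
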